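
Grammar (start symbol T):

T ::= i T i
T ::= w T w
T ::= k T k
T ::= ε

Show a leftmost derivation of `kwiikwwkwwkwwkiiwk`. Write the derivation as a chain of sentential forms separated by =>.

T => kTk => kwTwk => kwiTiwk => kwiiTiiwk => kwiikTkiiwk => kwiikwTwkiiwk => kwiikwwTwwkiiwk => kwiikwwkTkwwkiiwk => kwiikwwkwTwkwwkiiwk => kwiikwwkwwkwwkiiwk

T => kTk   [T ::= k T k]
kTk => kwTwk   [T ::= w T w]
kwTwk => kwiTiwk   [T ::= i T i]
kwiTiwk => kwiiTiiwk   [T ::= i T i]
kwiiTiiwk => kwiikTkiiwk   [T ::= k T k]
kwiikTkiiwk => kwiikwTwkiiwk   [T ::= w T w]
kwiikwTwkiiwk => kwiikwwTwwkiiwk   [T ::= w T w]
kwiikwwTwwkiiwk => kwiikwwkTkwwkiiwk   [T ::= k T k]
kwiikwwkTkwwkiiwk => kwiikwwkwTwkwwkiiwk   [T ::= w T w]
kwiikwwkwTwkwwkiiwk => kwiikwwkwwkwwkiiwk   [T ::= ε]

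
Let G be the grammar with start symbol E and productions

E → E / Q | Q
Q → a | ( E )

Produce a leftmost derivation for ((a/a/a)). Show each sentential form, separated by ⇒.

E ⇒ Q ⇒ (E) ⇒ (Q) ⇒ ((E)) ⇒ ((E/Q)) ⇒ ((E/Q/Q)) ⇒ ((Q/Q/Q)) ⇒ ((a/Q/Q)) ⇒ ((a/a/Q)) ⇒ ((a/a/a))

E ⇒ Q   [E → Q]
Q ⇒ (E)   [Q → ( E )]
(E) ⇒ (Q)   [E → Q]
(Q) ⇒ ((E))   [Q → ( E )]
((E)) ⇒ ((E/Q))   [E → E / Q]
((E/Q)) ⇒ ((E/Q/Q))   [E → E / Q]
((E/Q/Q)) ⇒ ((Q/Q/Q))   [E → Q]
((Q/Q/Q)) ⇒ ((a/Q/Q))   [Q → a]
((a/Q/Q)) ⇒ ((a/a/Q))   [Q → a]
((a/a/Q)) ⇒ ((a/a/a))   [Q → a]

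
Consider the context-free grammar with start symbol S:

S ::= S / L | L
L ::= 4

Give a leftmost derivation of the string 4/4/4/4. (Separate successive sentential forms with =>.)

S => S/L => S/L/L => S/L/L/L => L/L/L/L => 4/L/L/L => 4/4/L/L => 4/4/4/L => 4/4/4/4

S => S/L   [S ::= S / L]
S/L => S/L/L   [S ::= S / L]
S/L/L => S/L/L/L   [S ::= S / L]
S/L/L/L => L/L/L/L   [S ::= L]
L/L/L/L => 4/L/L/L   [L ::= 4]
4/L/L/L => 4/4/L/L   [L ::= 4]
4/4/L/L => 4/4/4/L   [L ::= 4]
4/4/4/L => 4/4/4/4   [L ::= 4]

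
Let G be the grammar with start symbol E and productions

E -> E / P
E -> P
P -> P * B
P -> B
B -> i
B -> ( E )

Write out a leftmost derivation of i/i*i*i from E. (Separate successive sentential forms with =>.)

E => E/P => P/P => B/P => i/P => i/P*B => i/P*B*B => i/B*B*B => i/i*B*B => i/i*i*B => i/i*i*i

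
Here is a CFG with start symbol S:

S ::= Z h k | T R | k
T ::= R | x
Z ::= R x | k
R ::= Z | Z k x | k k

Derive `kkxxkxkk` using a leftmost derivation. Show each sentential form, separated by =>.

S => TR   [S ::= T R]
TR => RR   [T ::= R]
RR => ZkxR   [R ::= Z k x]
ZkxR => RxkxR   [Z ::= R x]
RxkxR => ZkxxkxR   [R ::= Z k x]
ZkxxkxR => kkxxkxR   [Z ::= k]
kkxxkxR => kkxxkxkk   [R ::= k k]

S => TR => RR => ZkxR => RxkxR => ZkxxkxR => kkxxkxR => kkxxkxkk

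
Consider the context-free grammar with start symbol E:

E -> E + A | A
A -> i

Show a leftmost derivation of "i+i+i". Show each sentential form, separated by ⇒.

E ⇒ E+A ⇒ E+A+A ⇒ A+A+A ⇒ i+A+A ⇒ i+i+A ⇒ i+i+i

E ⇒ E+A   [E -> E + A]
E+A ⇒ E+A+A   [E -> E + A]
E+A+A ⇒ A+A+A   [E -> A]
A+A+A ⇒ i+A+A   [A -> i]
i+A+A ⇒ i+i+A   [A -> i]
i+i+A ⇒ i+i+i   [A -> i]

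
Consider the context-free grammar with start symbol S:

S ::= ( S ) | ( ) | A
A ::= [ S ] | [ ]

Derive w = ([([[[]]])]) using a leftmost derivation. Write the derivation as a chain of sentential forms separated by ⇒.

S⇒(S)⇒(A)⇒([S])⇒([(S)])⇒([(A)])⇒([([S])])⇒([([A])])⇒([([[S]])])⇒([([[A]])])⇒([([[[]]])])

S ⇒ (S)   [S ::= ( S )]
(S) ⇒ (A)   [S ::= A]
(A) ⇒ ([S])   [A ::= [ S ]]
([S]) ⇒ ([(S)])   [S ::= ( S )]
([(S)]) ⇒ ([(A)])   [S ::= A]
([(A)]) ⇒ ([([S])])   [A ::= [ S ]]
([([S])]) ⇒ ([([A])])   [S ::= A]
([([A])]) ⇒ ([([[S]])])   [A ::= [ S ]]
([([[S]])]) ⇒ ([([[A]])])   [S ::= A]
([([[A]])]) ⇒ ([([[[]]])])   [A ::= [ ]]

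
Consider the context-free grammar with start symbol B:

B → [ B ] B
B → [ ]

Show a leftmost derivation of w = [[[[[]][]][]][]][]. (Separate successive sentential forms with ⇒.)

B ⇒ [B]B ⇒ [[B]B]B ⇒ [[[B]B]B]B ⇒ [[[[B]B]B]B]B ⇒ [[[[[]]B]B]B]B ⇒ [[[[[]][]]B]B]B ⇒ [[[[[]][]][]]B]B ⇒ [[[[[]][]][]][]]B ⇒ [[[[[]][]][]][]][]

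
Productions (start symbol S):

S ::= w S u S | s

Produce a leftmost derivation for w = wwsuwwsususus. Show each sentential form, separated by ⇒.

S ⇒ wSuS ⇒ wwSuSuS ⇒ wwsuSuS ⇒ wwsuwSuSuS ⇒ wwsuwwSuSuSuS ⇒ wwsuwwsuSuSuS ⇒ wwsuwwsusuSuS ⇒ wwsuwwsususuS ⇒ wwsuwwsususus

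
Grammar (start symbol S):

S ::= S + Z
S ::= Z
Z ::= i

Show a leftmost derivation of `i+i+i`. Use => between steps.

S => S+Z   [S ::= S + Z]
S+Z => S+Z+Z   [S ::= S + Z]
S+Z+Z => Z+Z+Z   [S ::= Z]
Z+Z+Z => i+Z+Z   [Z ::= i]
i+Z+Z => i+i+Z   [Z ::= i]
i+i+Z => i+i+i   [Z ::= i]

S => S+Z => S+Z+Z => Z+Z+Z => i+Z+Z => i+i+Z => i+i+i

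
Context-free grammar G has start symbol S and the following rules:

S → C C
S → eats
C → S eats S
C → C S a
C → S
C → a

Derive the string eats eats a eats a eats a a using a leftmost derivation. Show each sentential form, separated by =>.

S => C C => C S a C => C S a S a C => C S a S a S a C => S S a S a S a C => eats S a S a S a C => eats eats a S a S a C => eats eats a eats a S a C => eats eats a eats a eats a C => eats eats a eats a eats a a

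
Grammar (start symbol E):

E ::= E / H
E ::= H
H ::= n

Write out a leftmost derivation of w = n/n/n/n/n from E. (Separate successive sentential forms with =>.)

E => E/H => E/H/H => E/H/H/H => E/H/H/H/H => H/H/H/H/H => n/H/H/H/H => n/n/H/H/H => n/n/n/H/H => n/n/n/n/H => n/n/n/n/n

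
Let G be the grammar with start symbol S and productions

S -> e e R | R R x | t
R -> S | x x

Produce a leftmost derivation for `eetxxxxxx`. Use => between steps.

S => RRx => SRx => RRxRx => SRxRx => eeRRxRx => eeSRxRx => eetRxRx => eetxxxRx => eetxxxxxx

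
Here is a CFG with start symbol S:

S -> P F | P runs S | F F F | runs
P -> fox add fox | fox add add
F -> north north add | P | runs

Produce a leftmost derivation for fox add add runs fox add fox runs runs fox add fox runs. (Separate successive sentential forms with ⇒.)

S ⇒ P runs S ⇒ fox add add runs S ⇒ fox add add runs P runs S ⇒ fox add add runs fox add fox runs S ⇒ fox add add runs fox add fox runs F F F ⇒ fox add add runs fox add fox runs runs F F ⇒ fox add add runs fox add fox runs runs P F ⇒ fox add add runs fox add fox runs runs fox add fox F ⇒ fox add add runs fox add fox runs runs fox add fox runs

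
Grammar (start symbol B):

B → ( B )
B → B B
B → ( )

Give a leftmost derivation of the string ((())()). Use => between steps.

B => (B) => (BB) => ((B)B) => ((())B) => ((())())

B => (B)   [B → ( B )]
(B) => (BB)   [B → B B]
(BB) => ((B)B)   [B → ( B )]
((B)B) => ((())B)   [B → ( )]
((())B) => ((())())   [B → ( )]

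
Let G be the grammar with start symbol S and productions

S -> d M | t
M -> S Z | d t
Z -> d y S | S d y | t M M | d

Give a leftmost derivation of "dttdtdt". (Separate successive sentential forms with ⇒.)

S ⇒ dM   [S -> d M]
dM ⇒ dSZ   [M -> S Z]
dSZ ⇒ dtZ   [S -> t]
dtZ ⇒ dttMM   [Z -> t M M]
dttMM ⇒ dttdtM   [M -> d t]
dttdtM ⇒ dttdtdt   [M -> d t]

S⇒dM⇒dSZ⇒dtZ⇒dttMM⇒dttdtM⇒dttdtdt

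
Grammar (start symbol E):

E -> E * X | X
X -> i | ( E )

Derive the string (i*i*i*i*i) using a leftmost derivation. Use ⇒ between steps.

E ⇒ X ⇒ (E) ⇒ (E*X) ⇒ (E*X*X) ⇒ (E*X*X*X) ⇒ (E*X*X*X*X) ⇒ (X*X*X*X*X) ⇒ (i*X*X*X*X) ⇒ (i*i*X*X*X) ⇒ (i*i*i*X*X) ⇒ (i*i*i*i*X) ⇒ (i*i*i*i*i)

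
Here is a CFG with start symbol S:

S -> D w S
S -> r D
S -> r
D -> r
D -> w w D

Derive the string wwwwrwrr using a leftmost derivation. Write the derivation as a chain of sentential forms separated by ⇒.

S ⇒ DwS ⇒ wwDwS ⇒ wwwwDwS ⇒ wwwwrwS ⇒ wwwwrwrD ⇒ wwwwrwrr

S ⇒ DwS   [S -> D w S]
DwS ⇒ wwDwS   [D -> w w D]
wwDwS ⇒ wwwwDwS   [D -> w w D]
wwwwDwS ⇒ wwwwrwS   [D -> r]
wwwwrwS ⇒ wwwwrwrD   [S -> r D]
wwwwrwrD ⇒ wwwwrwrr   [D -> r]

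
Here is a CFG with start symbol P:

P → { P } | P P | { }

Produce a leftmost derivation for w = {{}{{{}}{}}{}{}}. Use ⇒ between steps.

P ⇒ {P} ⇒ {PP} ⇒ {PPP} ⇒ {PPPP} ⇒ {{}PPP} ⇒ {{}{P}PP} ⇒ {{}{PP}PP} ⇒ {{}{{P}P}PP} ⇒ {{}{{{}}P}PP} ⇒ {{}{{{}}{}}PP} ⇒ {{}{{{}}{}}{}P} ⇒ {{}{{{}}{}}{}{}}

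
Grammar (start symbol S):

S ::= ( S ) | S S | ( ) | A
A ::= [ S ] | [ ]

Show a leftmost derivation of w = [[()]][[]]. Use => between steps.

S => SS => AS => [S]S => [A]S => [[S]]S => [[()]]S => [[()]]A => [[()]][S] => [[()]][A] => [[()]][[]]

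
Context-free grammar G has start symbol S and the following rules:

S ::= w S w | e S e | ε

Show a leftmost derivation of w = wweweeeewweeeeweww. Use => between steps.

S => wSw => wwSww => wweSeww => wwewSweww => wweweSeweww => wweweeSeeweww => wweweeeSeeeweww => wweweeeeSeeeeweww => wweweeeewSweeeeweww => wweweeeewweeeeweww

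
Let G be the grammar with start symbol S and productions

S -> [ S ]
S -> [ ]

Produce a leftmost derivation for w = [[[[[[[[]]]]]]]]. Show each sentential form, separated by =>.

S => [S] => [[S]] => [[[S]]] => [[[[S]]]] => [[[[[S]]]]] => [[[[[[S]]]]]] => [[[[[[[S]]]]]]] => [[[[[[[[]]]]]]]]

S => [S]   [S -> [ S ]]
[S] => [[S]]   [S -> [ S ]]
[[S]] => [[[S]]]   [S -> [ S ]]
[[[S]]] => [[[[S]]]]   [S -> [ S ]]
[[[[S]]]] => [[[[[S]]]]]   [S -> [ S ]]
[[[[[S]]]]] => [[[[[[S]]]]]]   [S -> [ S ]]
[[[[[[S]]]]]] => [[[[[[[S]]]]]]]   [S -> [ S ]]
[[[[[[[S]]]]]]] => [[[[[[[[]]]]]]]]   [S -> [ ]]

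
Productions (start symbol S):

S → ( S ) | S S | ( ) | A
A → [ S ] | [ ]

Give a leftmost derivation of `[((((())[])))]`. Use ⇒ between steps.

S⇒A⇒[S]⇒[(S)]⇒[((S))]⇒[(((S)))]⇒[(((SS)))]⇒[((((S)S)))]⇒[((((())S)))]⇒[((((())A)))]⇒[((((())[])))]

S ⇒ A   [S → A]
A ⇒ [S]   [A → [ S ]]
[S] ⇒ [(S)]   [S → ( S )]
[(S)] ⇒ [((S))]   [S → ( S )]
[((S))] ⇒ [(((S)))]   [S → ( S )]
[(((S)))] ⇒ [(((SS)))]   [S → S S]
[(((SS)))] ⇒ [((((S)S)))]   [S → ( S )]
[((((S)S)))] ⇒ [((((())S)))]   [S → ( )]
[((((())S)))] ⇒ [((((())A)))]   [S → A]
[((((())A)))] ⇒ [((((())[])))]   [A → [ ]]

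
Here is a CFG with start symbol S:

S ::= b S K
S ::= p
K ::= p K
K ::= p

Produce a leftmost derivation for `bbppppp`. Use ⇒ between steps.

S ⇒ bSK ⇒ bbSKK ⇒ bbpKK ⇒ bbppKK ⇒ bbpppKK ⇒ bbppppK ⇒ bbppppp

S ⇒ bSK   [S ::= b S K]
bSK ⇒ bbSKK   [S ::= b S K]
bbSKK ⇒ bbpKK   [S ::= p]
bbpKK ⇒ bbppKK   [K ::= p K]
bbppKK ⇒ bbpppKK   [K ::= p K]
bbpppKK ⇒ bbppppK   [K ::= p]
bbppppK ⇒ bbppppp   [K ::= p]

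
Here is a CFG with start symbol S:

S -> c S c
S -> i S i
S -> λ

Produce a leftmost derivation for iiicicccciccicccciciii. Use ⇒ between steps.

S ⇒ iSi ⇒ iiSii ⇒ iiiSiii ⇒ iiicSciii ⇒ iiiciSiciii ⇒ iiicicSciciii ⇒ iiiciccScciciii ⇒ iiicicccSccciciii ⇒ iiiciccccScccciciii ⇒ iiicicccciSicccciciii ⇒ iiiciccccicScicccciciii ⇒ iiicicccciccicccciciii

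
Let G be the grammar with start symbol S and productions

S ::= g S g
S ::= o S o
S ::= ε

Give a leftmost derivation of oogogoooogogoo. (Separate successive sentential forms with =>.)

S => oSo => ooSoo => oogSgoo => oogoSogoo => oogogSgogoo => oogogoSogogoo => oogogooSoogogoo => oogogoooogogoo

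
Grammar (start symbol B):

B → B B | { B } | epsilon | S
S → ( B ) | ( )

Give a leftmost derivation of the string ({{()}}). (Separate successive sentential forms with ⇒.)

B ⇒ S ⇒ (B) ⇒ ({B}) ⇒ ({BB}) ⇒ ({BBB}) ⇒ ({{B}BB}) ⇒ ({{S}BB}) ⇒ ({{()}BB}) ⇒ ({{()}B}) ⇒ ({{()}})

B ⇒ S   [B → S]
S ⇒ (B)   [S → ( B )]
(B) ⇒ ({B})   [B → { B }]
({B}) ⇒ ({BB})   [B → B B]
({BB}) ⇒ ({BBB})   [B → B B]
({BBB}) ⇒ ({{B}BB})   [B → { B }]
({{B}BB}) ⇒ ({{S}BB})   [B → S]
({{S}BB}) ⇒ ({{()}BB})   [S → ( )]
({{()}BB}) ⇒ ({{()}B})   [B → epsilon]
({{()}B}) ⇒ ({{()}})   [B → epsilon]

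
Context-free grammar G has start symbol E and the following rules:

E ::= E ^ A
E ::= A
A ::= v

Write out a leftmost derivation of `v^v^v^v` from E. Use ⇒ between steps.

E ⇒ E^A ⇒ E^A^A ⇒ E^A^A^A ⇒ A^A^A^A ⇒ v^A^A^A ⇒ v^v^A^A ⇒ v^v^v^A ⇒ v^v^v^v

E ⇒ E^A   [E ::= E ^ A]
E^A ⇒ E^A^A   [E ::= E ^ A]
E^A^A ⇒ E^A^A^A   [E ::= E ^ A]
E^A^A^A ⇒ A^A^A^A   [E ::= A]
A^A^A^A ⇒ v^A^A^A   [A ::= v]
v^A^A^A ⇒ v^v^A^A   [A ::= v]
v^v^A^A ⇒ v^v^v^A   [A ::= v]
v^v^v^A ⇒ v^v^v^v   [A ::= v]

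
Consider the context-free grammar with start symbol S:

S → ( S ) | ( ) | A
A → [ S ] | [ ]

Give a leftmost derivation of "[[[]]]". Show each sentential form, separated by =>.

S => A => [S] => [A] => [[S]] => [[A]] => [[[]]]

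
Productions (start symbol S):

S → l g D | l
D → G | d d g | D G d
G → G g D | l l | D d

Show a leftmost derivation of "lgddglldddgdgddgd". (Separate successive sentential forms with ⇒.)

S ⇒ lgD   [S → l g D]
lgD ⇒ lgDGd   [D → D G d]
lgDGd ⇒ lgDGdGd   [D → D G d]
lgDGdGd ⇒ lgddgGdGd   [D → d d g]
lgddgGdGd ⇒ lgddglldGd   [G → l l]
lgddglldGd ⇒ lgddglldGgDd   [G → G g D]
lgddglldGgDd ⇒ lgddglldDdgDd   [G → D d]
lgddglldDdgDd ⇒ lgddglldddgdgDd   [D → d d g]
lgddglldddgdgDd ⇒ lgddglldddgdgddgd   [D → d d g]

S⇒lgD⇒lgDGd⇒lgDGdGd⇒lgddgGdGd⇒lgddglldGd⇒lgddglldGgDd⇒lgddglldDdgDd⇒lgddglldddgdgDd⇒lgddglldddgdgddgd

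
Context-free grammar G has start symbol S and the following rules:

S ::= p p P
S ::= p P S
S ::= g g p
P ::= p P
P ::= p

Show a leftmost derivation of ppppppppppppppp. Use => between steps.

S => pPS => ppPS => pppPS => ppppS => pppppPS => ppppppPS => pppppppPS => ppppppppS => pppppppppPS => ppppppppppPS => pppppppppppS => pppppppppppppP => ppppppppppppppP => ppppppppppppppp

S => pPS   [S ::= p P S]
pPS => ppPS   [P ::= p P]
ppPS => pppPS   [P ::= p P]
pppPS => ppppS   [P ::= p]
ppppS => pppppPS   [S ::= p P S]
pppppPS => ppppppPS   [P ::= p P]
ppppppPS => pppppppPS   [P ::= p P]
pppppppPS => ppppppppS   [P ::= p]
ppppppppS => pppppppppPS   [S ::= p P S]
pppppppppPS => ppppppppppPS   [P ::= p P]
ppppppppppPS => pppppppppppS   [P ::= p]
pppppppppppS => pppppppppppppP   [S ::= p p P]
pppppppppppppP => ppppppppppppppP   [P ::= p P]
ppppppppppppppP => ppppppppppppppp   [P ::= p]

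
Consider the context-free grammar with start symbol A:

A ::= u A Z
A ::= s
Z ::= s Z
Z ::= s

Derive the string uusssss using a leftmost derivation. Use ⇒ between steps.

A ⇒ uAZ   [A ::= u A Z]
uAZ ⇒ uuAZZ   [A ::= u A Z]
uuAZZ ⇒ uusZZ   [A ::= s]
uusZZ ⇒ uussZZ   [Z ::= s Z]
uussZZ ⇒ uusssZZ   [Z ::= s Z]
uusssZZ ⇒ uussssZ   [Z ::= s]
uussssZ ⇒ uusssss   [Z ::= s]

A ⇒ uAZ ⇒ uuAZZ ⇒ uusZZ ⇒ uussZZ ⇒ uusssZZ ⇒ uussssZ ⇒ uusssss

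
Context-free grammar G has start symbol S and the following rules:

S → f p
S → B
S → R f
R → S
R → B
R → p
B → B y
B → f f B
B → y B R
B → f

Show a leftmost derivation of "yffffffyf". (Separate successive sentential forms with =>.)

S=>Rf=>Bf=>yBRf=>yffBRf=>yfffRf=>yfffBf=>yfffByf=>yfffffByf=>yffffffyf

S => Rf   [S → R f]
Rf => Bf   [R → B]
Bf => yBRf   [B → y B R]
yBRf => yffBRf   [B → f f B]
yffBRf => yfffRf   [B → f]
yfffRf => yfffBf   [R → B]
yfffBf => yfffByf   [B → B y]
yfffByf => yfffffByf   [B → f f B]
yfffffByf => yffffffyf   [B → f]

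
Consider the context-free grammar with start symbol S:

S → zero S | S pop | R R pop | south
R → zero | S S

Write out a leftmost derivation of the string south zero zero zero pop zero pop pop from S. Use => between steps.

S => S pop => R R pop pop => S S R pop pop => south S R pop pop => south zero S R pop pop => south zero R R pop R pop pop => south zero zero R pop R pop pop => south zero zero zero pop R pop pop => south zero zero zero pop zero pop pop

S => S pop   [S → S pop]
S pop => R R pop pop   [S → R R pop]
R R pop pop => S S R pop pop   [R → S S]
S S R pop pop => south S R pop pop   [S → south]
south S R pop pop => south zero S R pop pop   [S → zero S]
south zero S R pop pop => south zero R R pop R pop pop   [S → R R pop]
south zero R R pop R pop pop => south zero zero R pop R pop pop   [R → zero]
south zero zero R pop R pop pop => south zero zero zero pop R pop pop   [R → zero]
south zero zero zero pop R pop pop => south zero zero zero pop zero pop pop   [R → zero]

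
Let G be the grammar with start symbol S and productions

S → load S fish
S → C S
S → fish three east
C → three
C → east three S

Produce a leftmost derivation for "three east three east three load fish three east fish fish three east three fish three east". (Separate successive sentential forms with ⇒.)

S ⇒ C S ⇒ three S ⇒ three C S ⇒ three east three S S ⇒ three east three C S S ⇒ three east three east three S S S ⇒ three east three east three load S fish S S ⇒ three east three east three load fish three east fish S S ⇒ three east three east three load fish three east fish fish three east S ⇒ three east three east three load fish three east fish fish three east C S ⇒ three east three east three load fish three east fish fish three east three S ⇒ three east three east three load fish three east fish fish three east three fish three east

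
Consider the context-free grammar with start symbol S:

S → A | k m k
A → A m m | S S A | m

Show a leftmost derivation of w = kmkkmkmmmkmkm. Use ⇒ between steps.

S ⇒ A ⇒ SSA ⇒ ASA ⇒ AmmSA ⇒ SSAmmSA ⇒ kmkSAmmSA ⇒ kmkkmkAmmSA ⇒ kmkkmkmmmSA ⇒ kmkkmkmmmkmkA ⇒ kmkkmkmmmkmkm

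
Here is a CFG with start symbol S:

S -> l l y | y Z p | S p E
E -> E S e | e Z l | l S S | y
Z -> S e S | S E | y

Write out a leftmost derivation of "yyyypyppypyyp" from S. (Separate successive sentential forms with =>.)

S => yZp   [S -> y Z p]
yZp => ySEp   [Z -> S E]
ySEp => ySpEEp   [S -> S p E]
ySpEEp => ySpEpEEp   [S -> S p E]
ySpEpEEp => yyZppEpEEp   [S -> y Z p]
yyZppEpEEp => yySEppEpEEp   [Z -> S E]
yySEppEpEEp => yyyZpEppEpEEp   [S -> y Z p]
yyyZpEppEpEEp => yyyypEppEpEEp   [Z -> y]
yyyypEppEpEEp => yyyypyppEpEEp   [E -> y]
yyyypyppEpEEp => yyyypyppypEEp   [E -> y]
yyyypyppypEEp => yyyypyppypyEp   [E -> y]
yyyypyppypyEp => yyyypyppypyyp   [E -> y]

S => yZp => ySEp => ySpEEp => ySpEpEEp => yyZppEpEEp => yySEppEpEEp => yyyZpEppEpEEp => yyyypEppEpEEp => yyyypyppEpEEp => yyyypyppypEEp => yyyypyppypyEp => yyyypyppypyyp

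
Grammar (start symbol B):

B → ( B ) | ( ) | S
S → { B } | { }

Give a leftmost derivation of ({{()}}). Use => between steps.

B => (B)   [B → ( B )]
(B) => (S)   [B → S]
(S) => ({B})   [S → { B }]
({B}) => ({S})   [B → S]
({S}) => ({{B}})   [S → { B }]
({{B}}) => ({{()}})   [B → ( )]

B=>(B)=>(S)=>({B})=>({S})=>({{B}})=>({{()}})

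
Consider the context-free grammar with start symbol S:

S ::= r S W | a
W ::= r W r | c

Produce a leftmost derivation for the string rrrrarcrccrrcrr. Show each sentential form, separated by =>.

S => rSW => rrSWW => rrrSWWW => rrrrSWWWW => rrrraWWWW => rrrrarWrWWW => rrrrarcrWWW => rrrrarcrcWW => rrrrarcrccW => rrrrarcrccrWr => rrrrarcrccrrWrr => rrrrarcrccrrcrr

S => rSW   [S ::= r S W]
rSW => rrSWW   [S ::= r S W]
rrSWW => rrrSWWW   [S ::= r S W]
rrrSWWW => rrrrSWWWW   [S ::= r S W]
rrrrSWWWW => rrrraWWWW   [S ::= a]
rrrraWWWW => rrrrarWrWWW   [W ::= r W r]
rrrrarWrWWW => rrrrarcrWWW   [W ::= c]
rrrrarcrWWW => rrrrarcrcWW   [W ::= c]
rrrrarcrcWW => rrrrarcrccW   [W ::= c]
rrrrarcrccW => rrrrarcrccrWr   [W ::= r W r]
rrrrarcrccrWr => rrrrarcrccrrWrr   [W ::= r W r]
rrrrarcrccrrWrr => rrrrarcrccrrcrr   [W ::= c]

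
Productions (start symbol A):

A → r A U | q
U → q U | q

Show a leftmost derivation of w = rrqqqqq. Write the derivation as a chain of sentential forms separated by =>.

A=>rAU=>rrAUU=>rrqUU=>rrqqUU=>rrqqqUU=>rrqqqqU=>rrqqqqq

A => rAU   [A → r A U]
rAU => rrAUU   [A → r A U]
rrAUU => rrqUU   [A → q]
rrqUU => rrqqUU   [U → q U]
rrqqUU => rrqqqUU   [U → q U]
rrqqqUU => rrqqqqU   [U → q]
rrqqqqU => rrqqqqq   [U → q]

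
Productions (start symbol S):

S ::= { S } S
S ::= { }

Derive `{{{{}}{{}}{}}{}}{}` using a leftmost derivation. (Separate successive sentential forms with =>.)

S=>{S}S=>{{S}S}S=>{{{S}S}S}S=>{{{{}}S}S}S=>{{{{}}{S}S}S}S=>{{{{}}{{}}S}S}S=>{{{{}}{{}}{}}S}S=>{{{{}}{{}}{}}{}}S=>{{{{}}{{}}{}}{}}{}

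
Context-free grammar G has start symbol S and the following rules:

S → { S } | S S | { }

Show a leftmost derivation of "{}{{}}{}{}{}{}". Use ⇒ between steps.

S ⇒ SS ⇒ SSS ⇒ {}SS ⇒ {}SSS ⇒ {}SSSS ⇒ {}SSSSS ⇒ {}{S}SSSS ⇒ {}{{}}SSSS ⇒ {}{{}}{}SSS ⇒ {}{{}}{}{}SS ⇒ {}{{}}{}{}{}S ⇒ {}{{}}{}{}{}{}

S ⇒ SS   [S → S S]
SS ⇒ SSS   [S → S S]
SSS ⇒ {}SS   [S → { }]
{}SS ⇒ {}SSS   [S → S S]
{}SSS ⇒ {}SSSS   [S → S S]
{}SSSS ⇒ {}SSSSS   [S → S S]
{}SSSSS ⇒ {}{S}SSSS   [S → { S }]
{}{S}SSSS ⇒ {}{{}}SSSS   [S → { }]
{}{{}}SSSS ⇒ {}{{}}{}SSS   [S → { }]
{}{{}}{}SSS ⇒ {}{{}}{}{}SS   [S → { }]
{}{{}}{}{}SS ⇒ {}{{}}{}{}{}S   [S → { }]
{}{{}}{}{}{}S ⇒ {}{{}}{}{}{}{}   [S → { }]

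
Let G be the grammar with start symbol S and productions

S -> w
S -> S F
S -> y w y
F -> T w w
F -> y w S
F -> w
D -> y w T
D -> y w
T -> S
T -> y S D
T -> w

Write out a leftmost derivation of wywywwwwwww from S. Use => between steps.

S => SF   [S -> S F]
SF => wF   [S -> w]
wF => wTww   [F -> T w w]
wTww => wSww   [T -> S]
wSww => wSFww   [S -> S F]
wSFww => wSFFww   [S -> S F]
wSFFww => wSFFFww   [S -> S F]
wSFFFww => wywyFFFww   [S -> y w y]
wywyFFFww => wywywFFww   [F -> w]
wywywFFww => wywywTwwFww   [F -> T w w]
wywywTwwFww => wywywwwwFww   [T -> w]
wywywwwwFww => wywywwwwwww   [F -> w]

S => SF => wF => wTww => wSww => wSFww => wSFFww => wSFFFww => wywyFFFww => wywywFFww => wywywTwwFww => wywywwwwFww => wywywwwwwww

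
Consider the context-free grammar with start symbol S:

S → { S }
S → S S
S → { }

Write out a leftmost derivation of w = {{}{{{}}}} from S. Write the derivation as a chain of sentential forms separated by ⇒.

S ⇒ {S}   [S → { S }]
{S} ⇒ {SS}   [S → S S]
{SS} ⇒ {{}S}   [S → { }]
{{}S} ⇒ {{}{S}}   [S → { S }]
{{}{S}} ⇒ {{}{{S}}}   [S → { S }]
{{}{{S}}} ⇒ {{}{{{}}}}   [S → { }]

S ⇒ {S} ⇒ {SS} ⇒ {{}S} ⇒ {{}{S}} ⇒ {{}{{S}}} ⇒ {{}{{{}}}}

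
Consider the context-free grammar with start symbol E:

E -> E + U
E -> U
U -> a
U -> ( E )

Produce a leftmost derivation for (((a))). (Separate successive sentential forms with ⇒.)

E ⇒ U   [E -> U]
U ⇒ (E)   [U -> ( E )]
(E) ⇒ (U)   [E -> U]
(U) ⇒ ((E))   [U -> ( E )]
((E)) ⇒ ((U))   [E -> U]
((U)) ⇒ (((E)))   [U -> ( E )]
(((E))) ⇒ (((U)))   [E -> U]
(((U))) ⇒ (((a)))   [U -> a]

E⇒U⇒(E)⇒(U)⇒((E))⇒((U))⇒(((E)))⇒(((U)))⇒(((a)))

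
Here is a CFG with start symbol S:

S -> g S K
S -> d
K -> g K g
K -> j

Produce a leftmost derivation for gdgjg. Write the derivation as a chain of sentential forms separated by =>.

S => gSK => gdK => gdgKg => gdgjg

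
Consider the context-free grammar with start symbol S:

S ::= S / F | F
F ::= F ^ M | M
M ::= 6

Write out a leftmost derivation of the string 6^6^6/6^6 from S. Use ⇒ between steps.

S⇒S/F⇒F/F⇒F^M/F⇒F^M^M/F⇒M^M^M/F⇒6^M^M/F⇒6^6^M/F⇒6^6^6/F⇒6^6^6/F^M⇒6^6^6/M^M⇒6^6^6/6^M⇒6^6^6/6^6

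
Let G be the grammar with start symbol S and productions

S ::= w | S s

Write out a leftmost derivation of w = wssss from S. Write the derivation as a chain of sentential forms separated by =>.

S=>Ss=>Sss=>Ssss=>Sssss=>wssss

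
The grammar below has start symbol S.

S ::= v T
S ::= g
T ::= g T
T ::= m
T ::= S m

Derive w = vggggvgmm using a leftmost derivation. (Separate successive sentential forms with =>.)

S => vT   [S ::= v T]
vT => vgT   [T ::= g T]
vgT => vggT   [T ::= g T]
vggT => vgggT   [T ::= g T]
vgggT => vggggT   [T ::= g T]
vggggT => vggggSm   [T ::= S m]
vggggSm => vggggvTm   [S ::= v T]
vggggvTm => vggggvSmm   [T ::= S m]
vggggvSmm => vggggvgmm   [S ::= g]

S => vT => vgT => vggT => vgggT => vggggT => vggggSm => vggggvTm => vggggvSmm => vggggvgmm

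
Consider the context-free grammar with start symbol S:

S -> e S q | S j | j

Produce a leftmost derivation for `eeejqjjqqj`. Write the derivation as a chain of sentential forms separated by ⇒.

S ⇒ Sj   [S -> S j]
Sj ⇒ eSqj   [S -> e S q]
eSqj ⇒ eeSqqj   [S -> e S q]
eeSqqj ⇒ eeSjqqj   [S -> S j]
eeSjqqj ⇒ eeSjjqqj   [S -> S j]
eeSjjqqj ⇒ eeeSqjjqqj   [S -> e S q]
eeeSqjjqqj ⇒ eeejqjjqqj   [S -> j]

S ⇒ Sj ⇒ eSqj ⇒ eeSqqj ⇒ eeSjqqj ⇒ eeSjjqqj ⇒ eeeSqjjqqj ⇒ eeejqjjqqj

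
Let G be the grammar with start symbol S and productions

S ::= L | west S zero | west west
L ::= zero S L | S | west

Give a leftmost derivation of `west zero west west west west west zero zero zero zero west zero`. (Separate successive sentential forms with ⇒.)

S ⇒ west S zero   [S ::= west S zero]
west S zero ⇒ west L zero   [S ::= L]
west L zero ⇒ west zero S L zero   [L ::= zero S L]
west zero S L zero ⇒ west zero west S zero L zero   [S ::= west S zero]
west zero west S zero L zero ⇒ west zero west west S zero zero L zero   [S ::= west S zero]
west zero west west S zero zero L zero ⇒ west zero west west west S zero zero zero L zero   [S ::= west S zero]
west zero west west west S zero zero zero L zero ⇒ west zero west west west west S zero zero zero zero L zero   [S ::= west S zero]
west zero west west west west S zero zero zero zero L zero ⇒ west zero west west west west L zero zero zero zero L zero   [S ::= L]
west zero west west west west L zero zero zero zero L zero ⇒ west zero west west west west west zero zero zero zero L zero   [L ::= west]
west zero west west west west west zero zero zero zero L zero ⇒ west zero west west west west west zero zero zero zero west zero   [L ::= west]

S ⇒ west S zero ⇒ west L zero ⇒ west zero S L zero ⇒ west zero west S zero L zero ⇒ west zero west west S zero zero L zero ⇒ west zero west west west S zero zero zero L zero ⇒ west zero west west west west S zero zero zero zero L zero ⇒ west zero west west west west L zero zero zero zero L zero ⇒ west zero west west west west west zero zero zero zero L zero ⇒ west zero west west west west west zero zero zero zero west zero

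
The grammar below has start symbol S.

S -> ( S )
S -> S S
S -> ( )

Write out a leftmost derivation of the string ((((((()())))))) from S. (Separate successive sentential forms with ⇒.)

S ⇒ (S)   [S -> ( S )]
(S) ⇒ ((S))   [S -> ( S )]
((S)) ⇒ (((S)))   [S -> ( S )]
(((S))) ⇒ ((((S))))   [S -> ( S )]
((((S)))) ⇒ (((((S)))))   [S -> ( S )]
(((((S))))) ⇒ ((((((S))))))   [S -> ( S )]
((((((S)))))) ⇒ ((((((SS))))))   [S -> S S]
((((((SS)))))) ⇒ ((((((()S))))))   [S -> ( )]
((((((()S)))))) ⇒ ((((((()()))))))   [S -> ( )]

S⇒(S)⇒((S))⇒(((S)))⇒((((S))))⇒(((((S)))))⇒((((((S))))))⇒((((((SS))))))⇒((((((()S))))))⇒((((((()()))))))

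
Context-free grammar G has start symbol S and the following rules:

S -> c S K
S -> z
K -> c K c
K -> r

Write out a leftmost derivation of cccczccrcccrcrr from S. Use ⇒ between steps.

S⇒cSK⇒ccSKK⇒cccSKKK⇒ccccSKKKK⇒cccczKKKK⇒cccczcKcKKK⇒cccczccKccKKK⇒cccczccrccKKK⇒cccczccrcccKcKK⇒cccczccrcccrcKK⇒cccczccrcccrcrK⇒cccczccrcccrcrr

S ⇒ cSK   [S -> c S K]
cSK ⇒ ccSKK   [S -> c S K]
ccSKK ⇒ cccSKKK   [S -> c S K]
cccSKKK ⇒ ccccSKKKK   [S -> c S K]
ccccSKKKK ⇒ cccczKKKK   [S -> z]
cccczKKKK ⇒ cccczcKcKKK   [K -> c K c]
cccczcKcKKK ⇒ cccczccKccKKK   [K -> c K c]
cccczccKccKKK ⇒ cccczccrccKKK   [K -> r]
cccczccrccKKK ⇒ cccczccrcccKcKK   [K -> c K c]
cccczccrcccKcKK ⇒ cccczccrcccrcKK   [K -> r]
cccczccrcccrcKK ⇒ cccczccrcccrcrK   [K -> r]
cccczccrcccrcrK ⇒ cccczccrcccrcrr   [K -> r]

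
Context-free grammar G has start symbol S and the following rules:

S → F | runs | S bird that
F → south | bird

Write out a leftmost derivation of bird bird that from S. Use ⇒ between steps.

S ⇒ S bird that ⇒ F bird that ⇒ bird bird that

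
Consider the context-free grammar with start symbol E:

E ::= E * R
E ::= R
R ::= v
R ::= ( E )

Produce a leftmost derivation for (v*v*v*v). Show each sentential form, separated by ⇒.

E ⇒ R ⇒ (E) ⇒ (E*R) ⇒ (E*R*R) ⇒ (E*R*R*R) ⇒ (R*R*R*R) ⇒ (v*R*R*R) ⇒ (v*v*R*R) ⇒ (v*v*v*R) ⇒ (v*v*v*v)

E ⇒ R   [E ::= R]
R ⇒ (E)   [R ::= ( E )]
(E) ⇒ (E*R)   [E ::= E * R]
(E*R) ⇒ (E*R*R)   [E ::= E * R]
(E*R*R) ⇒ (E*R*R*R)   [E ::= E * R]
(E*R*R*R) ⇒ (R*R*R*R)   [E ::= R]
(R*R*R*R) ⇒ (v*R*R*R)   [R ::= v]
(v*R*R*R) ⇒ (v*v*R*R)   [R ::= v]
(v*v*R*R) ⇒ (v*v*v*R)   [R ::= v]
(v*v*v*R) ⇒ (v*v*v*v)   [R ::= v]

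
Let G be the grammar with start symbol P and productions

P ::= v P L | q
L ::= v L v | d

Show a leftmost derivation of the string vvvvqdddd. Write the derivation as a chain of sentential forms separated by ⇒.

P ⇒ vPL ⇒ vvPLL ⇒ vvvPLLL ⇒ vvvvPLLLL ⇒ vvvvqLLLL ⇒ vvvvqdLLL ⇒ vvvvqddLL ⇒ vvvvqdddL ⇒ vvvvqdddd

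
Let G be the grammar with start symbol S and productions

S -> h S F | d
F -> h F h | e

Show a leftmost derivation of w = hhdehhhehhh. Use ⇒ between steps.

S ⇒ hSF ⇒ hhSFF ⇒ hhdFF ⇒ hhdeF ⇒ hhdehFh ⇒ hhdehhFhh ⇒ hhdehhhFhhh ⇒ hhdehhhehhh

S ⇒ hSF   [S -> h S F]
hSF ⇒ hhSFF   [S -> h S F]
hhSFF ⇒ hhdFF   [S -> d]
hhdFF ⇒ hhdeF   [F -> e]
hhdeF ⇒ hhdehFh   [F -> h F h]
hhdehFh ⇒ hhdehhFhh   [F -> h F h]
hhdehhFhh ⇒ hhdehhhFhhh   [F -> h F h]
hhdehhhFhhh ⇒ hhdehhhehhh   [F -> e]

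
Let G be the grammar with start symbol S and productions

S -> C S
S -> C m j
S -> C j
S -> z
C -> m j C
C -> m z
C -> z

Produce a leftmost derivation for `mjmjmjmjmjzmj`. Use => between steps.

S => Cmj => mjCmj => mjmjCmj => mjmjmjCmj => mjmjmjmjCmj => mjmjmjmjmjCmj => mjmjmjmjmjzmj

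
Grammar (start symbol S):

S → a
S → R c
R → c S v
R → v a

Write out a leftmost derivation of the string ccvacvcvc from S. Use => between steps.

S => Rc => cSvc => cRcvc => ccSvcvc => ccRcvcvc => ccvacvcvc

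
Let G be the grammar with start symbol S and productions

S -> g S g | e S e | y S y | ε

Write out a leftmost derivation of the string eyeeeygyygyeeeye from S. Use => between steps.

S => eSe   [S -> e S e]
eSe => eySye   [S -> y S y]
eySye => eyeSeye   [S -> e S e]
eyeSeye => eyeeSeeye   [S -> e S e]
eyeeSeeye => eyeeeSeeeye   [S -> e S e]
eyeeeSeeeye => eyeeeySyeeeye   [S -> y S y]
eyeeeySyeeeye => eyeeeygSgyeeeye   [S -> g S g]
eyeeeygSgyeeeye => eyeeeygySygyeeeye   [S -> y S y]
eyeeeygySygyeeeye => eyeeeygyygyeeeye   [S -> ε]

S => eSe => eySye => eyeSeye => eyeeSeeye => eyeeeSeeeye => eyeeeySyeeeye => eyeeeygSgyeeeye => eyeeeygySygyeeeye => eyeeeygyygyeeeye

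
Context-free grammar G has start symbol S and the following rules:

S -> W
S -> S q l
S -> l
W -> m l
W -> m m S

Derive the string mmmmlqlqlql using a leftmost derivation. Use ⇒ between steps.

S⇒W⇒mmS⇒mmSql⇒mmSqlql⇒mmSqlqlql⇒mmWqlqlql⇒mmmmSqlqlql⇒mmmmlqlqlql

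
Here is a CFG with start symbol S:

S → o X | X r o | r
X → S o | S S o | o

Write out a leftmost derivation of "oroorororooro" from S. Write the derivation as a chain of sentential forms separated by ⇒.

S ⇒ Xro ⇒ SSoro ⇒ XroSoro ⇒ oroSoro ⇒ orooXoro ⇒ orooSSooro ⇒ orooXroSooro ⇒ orooSoroSooro ⇒ oroororoSooro ⇒ oroorororooro

S ⇒ Xro   [S → X r o]
Xro ⇒ SSoro   [X → S S o]
SSoro ⇒ XroSoro   [S → X r o]
XroSoro ⇒ oroSoro   [X → o]
oroSoro ⇒ orooXoro   [S → o X]
orooXoro ⇒ orooSSooro   [X → S S o]
orooSSooro ⇒ orooXroSooro   [S → X r o]
orooXroSooro ⇒ orooSoroSooro   [X → S o]
orooSoroSooro ⇒ oroororoSooro   [S → r]
oroororoSooro ⇒ oroorororooro   [S → r]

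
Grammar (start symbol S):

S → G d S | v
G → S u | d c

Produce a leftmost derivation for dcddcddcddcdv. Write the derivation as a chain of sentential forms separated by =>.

S => GdS   [S → G d S]
GdS => dcdS   [G → d c]
dcdS => dcdGdS   [S → G d S]
dcdGdS => dcddcdS   [G → d c]
dcddcdS => dcddcdGdS   [S → G d S]
dcddcdGdS => dcddcddcdS   [G → d c]
dcddcddcdS => dcddcddcdGdS   [S → G d S]
dcddcddcdGdS => dcddcddcddcdS   [G → d c]
dcddcddcddcdS => dcddcddcddcdv   [S → v]

S => GdS => dcdS => dcdGdS => dcddcdS => dcddcdGdS => dcddcddcdS => dcddcddcdGdS => dcddcddcddcdS => dcddcddcddcdv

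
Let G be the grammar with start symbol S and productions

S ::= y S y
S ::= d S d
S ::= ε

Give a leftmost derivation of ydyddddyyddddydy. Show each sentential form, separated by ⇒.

S ⇒ ySy ⇒ ydSdy ⇒ ydySydy ⇒ ydydSdydy ⇒ ydyddSddydy ⇒ ydydddSdddydy ⇒ ydyddddSddddydy ⇒ ydyddddySyddddydy ⇒ ydyddddyyddddydy

S ⇒ ySy   [S ::= y S y]
ySy ⇒ ydSdy   [S ::= d S d]
ydSdy ⇒ ydySydy   [S ::= y S y]
ydySydy ⇒ ydydSdydy   [S ::= d S d]
ydydSdydy ⇒ ydyddSddydy   [S ::= d S d]
ydyddSddydy ⇒ ydydddSdddydy   [S ::= d S d]
ydydddSdddydy ⇒ ydyddddSddddydy   [S ::= d S d]
ydyddddSddddydy ⇒ ydyddddySyddddydy   [S ::= y S y]
ydyddddySyddddydy ⇒ ydyddddyyddddydy   [S ::= ε]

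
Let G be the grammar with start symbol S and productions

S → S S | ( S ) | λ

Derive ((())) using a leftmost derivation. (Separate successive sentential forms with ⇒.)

S ⇒ SS   [S → S S]
SS ⇒ (S)S   [S → ( S )]
(S)S ⇒ (SS)S   [S → S S]
(SS)S ⇒ (SSS)S   [S → S S]
(SSS)S ⇒ ((S)SS)S   [S → ( S )]
((S)SS)S ⇒ ((SS)SS)S   [S → S S]
((SS)SS)S ⇒ (((S)S)SS)S   [S → ( S )]
(((S)S)SS)S ⇒ ((()S)SS)S   [S → λ]
((()S)SS)S ⇒ ((())SS)S   [S → λ]
((())SS)S ⇒ ((())S)S   [S → λ]
((())S)S ⇒ ((()))S   [S → λ]
((()))S ⇒ ((()))   [S → λ]

S ⇒ SS ⇒ (S)S ⇒ (SS)S ⇒ (SSS)S ⇒ ((S)SS)S ⇒ ((SS)SS)S ⇒ (((S)S)SS)S ⇒ ((()S)SS)S ⇒ ((())SS)S ⇒ ((())S)S ⇒ ((()))S ⇒ ((()))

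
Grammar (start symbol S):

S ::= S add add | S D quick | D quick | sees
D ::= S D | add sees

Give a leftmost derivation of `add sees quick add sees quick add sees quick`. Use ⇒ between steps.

S ⇒ S D quick ⇒ S D quick D quick ⇒ D quick D quick D quick ⇒ add sees quick D quick D quick ⇒ add sees quick add sees quick D quick ⇒ add sees quick add sees quick add sees quick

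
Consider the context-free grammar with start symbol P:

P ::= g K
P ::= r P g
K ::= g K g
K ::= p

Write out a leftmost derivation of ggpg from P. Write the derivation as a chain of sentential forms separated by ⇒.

P ⇒ gK ⇒ ggKg ⇒ ggpg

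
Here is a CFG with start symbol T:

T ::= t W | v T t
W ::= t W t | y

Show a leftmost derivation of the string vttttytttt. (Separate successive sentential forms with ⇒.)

T⇒vTt⇒vtWt⇒vttWtt⇒vtttWttt⇒vttttWtttt⇒vttttytttt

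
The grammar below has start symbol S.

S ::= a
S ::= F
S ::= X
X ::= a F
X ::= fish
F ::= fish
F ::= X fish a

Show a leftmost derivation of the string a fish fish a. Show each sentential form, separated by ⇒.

S ⇒ X ⇒ a F ⇒ a X fish a ⇒ a fish fish a

S ⇒ X   [S ::= X]
X ⇒ a F   [X ::= a F]
a F ⇒ a X fish a   [F ::= X fish a]
a X fish a ⇒ a fish fish a   [X ::= fish]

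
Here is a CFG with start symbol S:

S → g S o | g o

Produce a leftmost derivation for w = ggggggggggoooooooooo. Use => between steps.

S => gSo   [S → g S o]
gSo => ggSoo   [S → g S o]
ggSoo => gggSooo   [S → g S o]
gggSooo => ggggSoooo   [S → g S o]
ggggSoooo => gggggSooooo   [S → g S o]
gggggSooooo => ggggggSoooooo   [S → g S o]
ggggggSoooooo => gggggggSooooooo   [S → g S o]
gggggggSooooooo => ggggggggSoooooooo   [S → g S o]
ggggggggSoooooooo => gggggggggSooooooooo   [S → g S o]
gggggggggSooooooooo => ggggggggggoooooooooo   [S → g o]

S => gSo => ggSoo => gggSooo => ggggSoooo => gggggSooooo => ggggggSoooooo => gggggggSooooooo => ggggggggSoooooooo => gggggggggSooooooooo => ggggggggggoooooooooo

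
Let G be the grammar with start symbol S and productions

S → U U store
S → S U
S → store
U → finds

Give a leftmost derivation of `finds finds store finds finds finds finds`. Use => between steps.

S => S U => S U U => S U U U => S U U U U => U U store U U U U => finds U store U U U U => finds finds store U U U U => finds finds store finds U U U => finds finds store finds finds U U => finds finds store finds finds finds U => finds finds store finds finds finds finds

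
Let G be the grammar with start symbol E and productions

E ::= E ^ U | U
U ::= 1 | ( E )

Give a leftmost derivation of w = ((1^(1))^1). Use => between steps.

E => U => (E) => (E^U) => (U^U) => ((E)^U) => ((E^U)^U) => ((U^U)^U) => ((1^U)^U) => ((1^(E))^U) => ((1^(U))^U) => ((1^(1))^U) => ((1^(1))^1)

E => U   [E ::= U]
U => (E)   [U ::= ( E )]
(E) => (E^U)   [E ::= E ^ U]
(E^U) => (U^U)   [E ::= U]
(U^U) => ((E)^U)   [U ::= ( E )]
((E)^U) => ((E^U)^U)   [E ::= E ^ U]
((E^U)^U) => ((U^U)^U)   [E ::= U]
((U^U)^U) => ((1^U)^U)   [U ::= 1]
((1^U)^U) => ((1^(E))^U)   [U ::= ( E )]
((1^(E))^U) => ((1^(U))^U)   [E ::= U]
((1^(U))^U) => ((1^(1))^U)   [U ::= 1]
((1^(1))^U) => ((1^(1))^1)   [U ::= 1]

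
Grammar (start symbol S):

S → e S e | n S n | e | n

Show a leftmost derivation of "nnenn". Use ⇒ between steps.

S ⇒ nSn   [S → n S n]
nSn ⇒ nnSnn   [S → n S n]
nnSnn ⇒ nnenn   [S → e]

S⇒nSn⇒nnSnn⇒nnenn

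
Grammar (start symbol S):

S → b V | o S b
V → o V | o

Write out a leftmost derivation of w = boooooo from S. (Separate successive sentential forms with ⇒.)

S ⇒ bV   [S → b V]
bV ⇒ boV   [V → o V]
boV ⇒ booV   [V → o V]
booV ⇒ boooV   [V → o V]
boooV ⇒ booooV   [V → o V]
booooV ⇒ boooooV   [V → o V]
boooooV ⇒ boooooo   [V → o]

S ⇒ bV ⇒ boV ⇒ booV ⇒ boooV ⇒ booooV ⇒ boooooV ⇒ boooooo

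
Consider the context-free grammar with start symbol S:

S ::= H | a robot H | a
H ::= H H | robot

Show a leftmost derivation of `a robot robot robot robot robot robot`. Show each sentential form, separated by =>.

S => a robot H   [S ::= a robot H]
a robot H => a robot H H   [H ::= H H]
a robot H H => a robot H H H   [H ::= H H]
a robot H H H => a robot robot H H   [H ::= robot]
a robot robot H H => a robot robot H H H   [H ::= H H]
a robot robot H H H => a robot robot H H H H   [H ::= H H]
a robot robot H H H H => a robot robot robot H H H   [H ::= robot]
a robot robot robot H H H => a robot robot robot robot H H   [H ::= robot]
a robot robot robot robot H H => a robot robot robot robot robot H   [H ::= robot]
a robot robot robot robot robot H => a robot robot robot robot robot robot   [H ::= robot]

S => a robot H => a robot H H => a robot H H H => a robot robot H H => a robot robot H H H => a robot robot H H H H => a robot robot robot H H H => a robot robot robot robot H H => a robot robot robot robot robot H => a robot robot robot robot robot robot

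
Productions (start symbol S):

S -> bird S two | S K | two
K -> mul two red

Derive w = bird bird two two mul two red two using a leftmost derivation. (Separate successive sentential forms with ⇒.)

S ⇒ bird S two ⇒ bird S K two ⇒ bird bird S two K two ⇒ bird bird two two K two ⇒ bird bird two two mul two red two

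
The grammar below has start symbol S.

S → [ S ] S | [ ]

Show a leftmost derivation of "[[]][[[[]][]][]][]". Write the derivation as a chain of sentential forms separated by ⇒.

S⇒[S]S⇒[[]]S⇒[[]][S]S⇒[[]][[S]S]S⇒[[]][[[S]S]S]S⇒[[]][[[[]]S]S]S⇒[[]][[[[]][]]S]S⇒[[]][[[[]][]][]]S⇒[[]][[[[]][]][]][]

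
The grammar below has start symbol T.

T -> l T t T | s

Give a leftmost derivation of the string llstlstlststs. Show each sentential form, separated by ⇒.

T ⇒ lTtT   [T -> l T t T]
lTtT ⇒ llTtTtT   [T -> l T t T]
llTtTtT ⇒ llstTtT   [T -> s]
llstTtT ⇒ llstlTtTtT   [T -> l T t T]
llstlTtTtT ⇒ llstlstTtT   [T -> s]
llstlstTtT ⇒ llstlstlTtTtT   [T -> l T t T]
llstlstlTtTtT ⇒ llstlstlstTtT   [T -> s]
llstlstlstTtT ⇒ llstlstlststT   [T -> s]
llstlstlststT ⇒ llstlstlststs   [T -> s]

T ⇒ lTtT ⇒ llTtTtT ⇒ llstTtT ⇒ llstlTtTtT ⇒ llstlstTtT ⇒ llstlstlTtTtT ⇒ llstlstlstTtT ⇒ llstlstlststT ⇒ llstlstlststs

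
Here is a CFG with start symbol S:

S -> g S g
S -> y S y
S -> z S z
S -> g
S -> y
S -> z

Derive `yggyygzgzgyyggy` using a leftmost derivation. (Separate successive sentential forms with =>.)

S => ySy => ygSgy => yggSggy => yggySyggy => yggyySyyggy => yggyygSgyyggy => yggyygzSzgyyggy => yggyygzgzgyyggy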